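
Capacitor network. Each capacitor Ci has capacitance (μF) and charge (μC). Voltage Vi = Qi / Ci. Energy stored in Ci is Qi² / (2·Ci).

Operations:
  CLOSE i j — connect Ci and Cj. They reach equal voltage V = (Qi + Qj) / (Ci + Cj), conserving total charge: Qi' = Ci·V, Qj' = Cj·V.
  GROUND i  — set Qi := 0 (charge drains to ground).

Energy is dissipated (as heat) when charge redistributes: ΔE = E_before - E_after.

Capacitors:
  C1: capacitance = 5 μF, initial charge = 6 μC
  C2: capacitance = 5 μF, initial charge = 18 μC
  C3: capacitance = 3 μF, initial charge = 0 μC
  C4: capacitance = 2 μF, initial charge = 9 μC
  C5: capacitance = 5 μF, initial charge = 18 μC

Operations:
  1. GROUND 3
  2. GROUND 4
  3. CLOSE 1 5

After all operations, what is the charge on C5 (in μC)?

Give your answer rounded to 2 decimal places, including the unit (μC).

Answer: 12.00 μC

Derivation:
Initial: C1(5μF, Q=6μC, V=1.20V), C2(5μF, Q=18μC, V=3.60V), C3(3μF, Q=0μC, V=0.00V), C4(2μF, Q=9μC, V=4.50V), C5(5μF, Q=18μC, V=3.60V)
Op 1: GROUND 3: Q3=0; energy lost=0.000
Op 2: GROUND 4: Q4=0; energy lost=20.250
Op 3: CLOSE 1-5: Q_total=24.00, C_total=10.00, V=2.40; Q1=12.00, Q5=12.00; dissipated=7.200
Final charges: Q1=12.00, Q2=18.00, Q3=0.00, Q4=0.00, Q5=12.00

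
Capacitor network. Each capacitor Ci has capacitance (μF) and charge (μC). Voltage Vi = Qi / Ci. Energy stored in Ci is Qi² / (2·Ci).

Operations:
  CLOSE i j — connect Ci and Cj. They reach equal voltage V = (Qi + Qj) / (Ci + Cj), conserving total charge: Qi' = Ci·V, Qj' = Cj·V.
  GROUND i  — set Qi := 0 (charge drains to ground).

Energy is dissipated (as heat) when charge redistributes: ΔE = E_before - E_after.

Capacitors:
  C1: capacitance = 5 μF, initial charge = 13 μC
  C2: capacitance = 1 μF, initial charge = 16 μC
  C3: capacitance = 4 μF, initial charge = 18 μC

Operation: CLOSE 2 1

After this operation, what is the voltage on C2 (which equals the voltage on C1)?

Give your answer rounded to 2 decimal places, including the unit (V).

Answer: 4.83 V

Derivation:
Initial: C1(5μF, Q=13μC, V=2.60V), C2(1μF, Q=16μC, V=16.00V), C3(4μF, Q=18μC, V=4.50V)
Op 1: CLOSE 2-1: Q_total=29.00, C_total=6.00, V=4.83; Q2=4.83, Q1=24.17; dissipated=74.817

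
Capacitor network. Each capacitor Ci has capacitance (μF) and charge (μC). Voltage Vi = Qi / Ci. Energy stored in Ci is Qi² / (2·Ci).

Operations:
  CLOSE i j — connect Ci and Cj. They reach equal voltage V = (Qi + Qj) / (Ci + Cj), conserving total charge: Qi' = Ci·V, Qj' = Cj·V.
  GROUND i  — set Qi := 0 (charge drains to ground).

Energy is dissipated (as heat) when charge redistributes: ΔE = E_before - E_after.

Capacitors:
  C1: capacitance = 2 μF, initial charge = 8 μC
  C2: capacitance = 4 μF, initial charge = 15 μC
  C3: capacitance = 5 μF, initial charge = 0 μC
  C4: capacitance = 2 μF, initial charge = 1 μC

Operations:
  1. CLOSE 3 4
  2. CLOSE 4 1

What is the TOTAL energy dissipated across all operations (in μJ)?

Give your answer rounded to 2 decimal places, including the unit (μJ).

Answer: 7.62 μJ

Derivation:
Initial: C1(2μF, Q=8μC, V=4.00V), C2(4μF, Q=15μC, V=3.75V), C3(5μF, Q=0μC, V=0.00V), C4(2μF, Q=1μC, V=0.50V)
Op 1: CLOSE 3-4: Q_total=1.00, C_total=7.00, V=0.14; Q3=0.71, Q4=0.29; dissipated=0.179
Op 2: CLOSE 4-1: Q_total=8.29, C_total=4.00, V=2.07; Q4=4.14, Q1=4.14; dissipated=7.439
Total dissipated: 7.617 μJ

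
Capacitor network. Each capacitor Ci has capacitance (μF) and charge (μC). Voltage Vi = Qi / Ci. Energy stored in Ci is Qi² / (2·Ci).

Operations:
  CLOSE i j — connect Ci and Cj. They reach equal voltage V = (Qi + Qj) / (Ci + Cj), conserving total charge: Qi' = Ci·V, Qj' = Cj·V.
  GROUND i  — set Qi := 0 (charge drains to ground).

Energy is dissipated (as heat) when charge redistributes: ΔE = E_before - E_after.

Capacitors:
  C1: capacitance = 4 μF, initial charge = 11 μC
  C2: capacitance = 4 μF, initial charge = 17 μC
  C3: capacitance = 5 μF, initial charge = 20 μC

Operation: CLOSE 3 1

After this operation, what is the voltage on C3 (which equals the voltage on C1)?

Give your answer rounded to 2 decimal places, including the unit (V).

Initial: C1(4μF, Q=11μC, V=2.75V), C2(4μF, Q=17μC, V=4.25V), C3(5μF, Q=20μC, V=4.00V)
Op 1: CLOSE 3-1: Q_total=31.00, C_total=9.00, V=3.44; Q3=17.22, Q1=13.78; dissipated=1.736

Answer: 3.44 V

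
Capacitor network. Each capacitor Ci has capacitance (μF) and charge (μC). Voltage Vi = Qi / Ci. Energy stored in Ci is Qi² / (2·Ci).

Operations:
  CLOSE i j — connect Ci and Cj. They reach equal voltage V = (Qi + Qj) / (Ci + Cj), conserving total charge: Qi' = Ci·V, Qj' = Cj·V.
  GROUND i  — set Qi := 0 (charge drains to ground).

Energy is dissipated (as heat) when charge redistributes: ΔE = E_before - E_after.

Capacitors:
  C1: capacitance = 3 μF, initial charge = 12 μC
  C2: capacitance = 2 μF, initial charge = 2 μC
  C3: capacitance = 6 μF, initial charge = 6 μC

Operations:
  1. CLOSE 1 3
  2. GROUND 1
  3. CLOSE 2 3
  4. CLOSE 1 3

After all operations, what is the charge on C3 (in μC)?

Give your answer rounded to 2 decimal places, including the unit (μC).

Initial: C1(3μF, Q=12μC, V=4.00V), C2(2μF, Q=2μC, V=1.00V), C3(6μF, Q=6μC, V=1.00V)
Op 1: CLOSE 1-3: Q_total=18.00, C_total=9.00, V=2.00; Q1=6.00, Q3=12.00; dissipated=9.000
Op 2: GROUND 1: Q1=0; energy lost=6.000
Op 3: CLOSE 2-3: Q_total=14.00, C_total=8.00, V=1.75; Q2=3.50, Q3=10.50; dissipated=0.750
Op 4: CLOSE 1-3: Q_total=10.50, C_total=9.00, V=1.17; Q1=3.50, Q3=7.00; dissipated=3.062
Final charges: Q1=3.50, Q2=3.50, Q3=7.00

Answer: 7.00 μC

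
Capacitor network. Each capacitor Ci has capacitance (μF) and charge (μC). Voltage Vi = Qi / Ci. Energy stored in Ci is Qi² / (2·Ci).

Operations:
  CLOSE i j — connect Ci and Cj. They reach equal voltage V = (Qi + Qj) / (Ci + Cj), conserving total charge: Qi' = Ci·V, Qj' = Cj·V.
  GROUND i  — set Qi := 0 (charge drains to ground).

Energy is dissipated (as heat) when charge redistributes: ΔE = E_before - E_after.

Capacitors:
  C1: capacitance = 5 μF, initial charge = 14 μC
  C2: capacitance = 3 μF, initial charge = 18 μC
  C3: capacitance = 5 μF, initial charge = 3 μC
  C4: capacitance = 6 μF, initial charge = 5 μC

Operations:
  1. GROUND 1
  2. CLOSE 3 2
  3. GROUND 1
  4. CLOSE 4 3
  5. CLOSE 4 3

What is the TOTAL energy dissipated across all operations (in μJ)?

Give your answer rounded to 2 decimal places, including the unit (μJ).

Answer: 51.31 μJ

Derivation:
Initial: C1(5μF, Q=14μC, V=2.80V), C2(3μF, Q=18μC, V=6.00V), C3(5μF, Q=3μC, V=0.60V), C4(6μF, Q=5μC, V=0.83V)
Op 1: GROUND 1: Q1=0; energy lost=19.600
Op 2: CLOSE 3-2: Q_total=21.00, C_total=8.00, V=2.62; Q3=13.12, Q2=7.88; dissipated=27.337
Op 3: GROUND 1: Q1=0; energy lost=0.000
Op 4: CLOSE 4-3: Q_total=18.12, C_total=11.00, V=1.65; Q4=9.89, Q3=8.24; dissipated=4.377
Op 5: CLOSE 4-3: Q_total=18.12, C_total=11.00, V=1.65; Q4=9.89, Q3=8.24; dissipated=0.000
Total dissipated: 51.315 μJ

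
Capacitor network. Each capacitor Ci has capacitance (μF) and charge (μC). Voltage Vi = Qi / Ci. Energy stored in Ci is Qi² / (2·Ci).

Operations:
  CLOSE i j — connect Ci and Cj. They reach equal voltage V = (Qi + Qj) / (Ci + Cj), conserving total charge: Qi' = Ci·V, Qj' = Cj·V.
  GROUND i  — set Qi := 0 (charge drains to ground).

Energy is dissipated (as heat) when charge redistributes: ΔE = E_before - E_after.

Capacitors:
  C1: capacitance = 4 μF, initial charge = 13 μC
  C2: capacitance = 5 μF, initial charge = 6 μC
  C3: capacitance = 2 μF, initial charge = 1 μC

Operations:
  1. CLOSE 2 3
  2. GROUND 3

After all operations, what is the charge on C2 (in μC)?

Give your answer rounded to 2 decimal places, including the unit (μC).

Initial: C1(4μF, Q=13μC, V=3.25V), C2(5μF, Q=6μC, V=1.20V), C3(2μF, Q=1μC, V=0.50V)
Op 1: CLOSE 2-3: Q_total=7.00, C_total=7.00, V=1.00; Q2=5.00, Q3=2.00; dissipated=0.350
Op 2: GROUND 3: Q3=0; energy lost=1.000
Final charges: Q1=13.00, Q2=5.00, Q3=0.00

Answer: 5.00 μC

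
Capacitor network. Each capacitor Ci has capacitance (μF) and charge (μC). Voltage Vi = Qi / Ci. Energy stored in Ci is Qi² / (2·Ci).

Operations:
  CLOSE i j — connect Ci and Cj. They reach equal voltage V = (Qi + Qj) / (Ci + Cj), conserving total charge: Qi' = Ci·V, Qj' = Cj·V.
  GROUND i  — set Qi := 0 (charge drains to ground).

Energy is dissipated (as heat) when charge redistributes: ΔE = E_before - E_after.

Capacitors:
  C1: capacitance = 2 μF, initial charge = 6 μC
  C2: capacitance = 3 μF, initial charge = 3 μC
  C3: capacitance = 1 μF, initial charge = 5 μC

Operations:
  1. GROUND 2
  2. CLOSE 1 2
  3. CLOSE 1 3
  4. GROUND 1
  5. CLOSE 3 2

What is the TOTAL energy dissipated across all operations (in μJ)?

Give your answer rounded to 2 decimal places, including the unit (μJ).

Initial: C1(2μF, Q=6μC, V=3.00V), C2(3μF, Q=3μC, V=1.00V), C3(1μF, Q=5μC, V=5.00V)
Op 1: GROUND 2: Q2=0; energy lost=1.500
Op 2: CLOSE 1-2: Q_total=6.00, C_total=5.00, V=1.20; Q1=2.40, Q2=3.60; dissipated=5.400
Op 3: CLOSE 1-3: Q_total=7.40, C_total=3.00, V=2.47; Q1=4.93, Q3=2.47; dissipated=4.813
Op 4: GROUND 1: Q1=0; energy lost=6.084
Op 5: CLOSE 3-2: Q_total=6.07, C_total=4.00, V=1.52; Q3=1.52, Q2=4.55; dissipated=0.602
Total dissipated: 18.399 μJ

Answer: 18.40 μJ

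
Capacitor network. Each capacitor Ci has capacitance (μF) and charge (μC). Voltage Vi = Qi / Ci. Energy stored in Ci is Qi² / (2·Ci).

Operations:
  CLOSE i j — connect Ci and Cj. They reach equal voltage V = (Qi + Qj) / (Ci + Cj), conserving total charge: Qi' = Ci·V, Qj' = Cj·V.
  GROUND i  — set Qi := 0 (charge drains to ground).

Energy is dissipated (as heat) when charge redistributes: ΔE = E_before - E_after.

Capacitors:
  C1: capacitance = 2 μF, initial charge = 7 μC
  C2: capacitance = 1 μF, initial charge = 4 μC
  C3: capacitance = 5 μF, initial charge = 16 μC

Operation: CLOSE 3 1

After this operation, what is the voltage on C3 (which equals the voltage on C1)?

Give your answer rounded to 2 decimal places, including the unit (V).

Answer: 3.29 V

Derivation:
Initial: C1(2μF, Q=7μC, V=3.50V), C2(1μF, Q=4μC, V=4.00V), C3(5μF, Q=16μC, V=3.20V)
Op 1: CLOSE 3-1: Q_total=23.00, C_total=7.00, V=3.29; Q3=16.43, Q1=6.57; dissipated=0.064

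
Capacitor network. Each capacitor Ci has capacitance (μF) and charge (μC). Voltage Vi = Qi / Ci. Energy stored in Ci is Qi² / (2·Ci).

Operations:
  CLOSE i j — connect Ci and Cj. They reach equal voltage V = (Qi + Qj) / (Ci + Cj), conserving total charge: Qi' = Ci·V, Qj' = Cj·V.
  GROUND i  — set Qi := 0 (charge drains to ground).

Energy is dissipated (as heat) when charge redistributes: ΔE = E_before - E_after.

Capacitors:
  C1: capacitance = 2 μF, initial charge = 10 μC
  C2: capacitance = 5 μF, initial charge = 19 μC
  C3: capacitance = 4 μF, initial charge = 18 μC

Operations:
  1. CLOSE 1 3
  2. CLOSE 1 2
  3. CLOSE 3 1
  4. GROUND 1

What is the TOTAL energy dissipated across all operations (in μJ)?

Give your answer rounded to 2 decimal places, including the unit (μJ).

Initial: C1(2μF, Q=10μC, V=5.00V), C2(5μF, Q=19μC, V=3.80V), C3(4μF, Q=18μC, V=4.50V)
Op 1: CLOSE 1-3: Q_total=28.00, C_total=6.00, V=4.67; Q1=9.33, Q3=18.67; dissipated=0.167
Op 2: CLOSE 1-2: Q_total=28.33, C_total=7.00, V=4.05; Q1=8.10, Q2=20.24; dissipated=0.537
Op 3: CLOSE 3-1: Q_total=26.76, C_total=6.00, V=4.46; Q3=17.84, Q1=8.92; dissipated=0.255
Op 4: GROUND 1: Q1=0; energy lost=19.894
Total dissipated: 20.853 μJ

Answer: 20.85 μJ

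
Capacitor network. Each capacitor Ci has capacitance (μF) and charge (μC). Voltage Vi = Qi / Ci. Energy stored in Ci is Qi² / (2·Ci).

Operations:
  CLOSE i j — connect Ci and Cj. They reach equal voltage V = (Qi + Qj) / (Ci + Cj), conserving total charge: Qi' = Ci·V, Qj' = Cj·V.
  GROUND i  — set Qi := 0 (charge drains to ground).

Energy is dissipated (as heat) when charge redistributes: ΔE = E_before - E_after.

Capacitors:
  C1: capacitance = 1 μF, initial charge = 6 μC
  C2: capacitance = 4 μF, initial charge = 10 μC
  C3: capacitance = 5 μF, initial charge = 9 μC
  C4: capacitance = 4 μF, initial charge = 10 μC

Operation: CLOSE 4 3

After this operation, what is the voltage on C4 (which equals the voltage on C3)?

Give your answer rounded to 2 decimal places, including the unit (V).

Answer: 2.11 V

Derivation:
Initial: C1(1μF, Q=6μC, V=6.00V), C2(4μF, Q=10μC, V=2.50V), C3(5μF, Q=9μC, V=1.80V), C4(4μF, Q=10μC, V=2.50V)
Op 1: CLOSE 4-3: Q_total=19.00, C_total=9.00, V=2.11; Q4=8.44, Q3=10.56; dissipated=0.544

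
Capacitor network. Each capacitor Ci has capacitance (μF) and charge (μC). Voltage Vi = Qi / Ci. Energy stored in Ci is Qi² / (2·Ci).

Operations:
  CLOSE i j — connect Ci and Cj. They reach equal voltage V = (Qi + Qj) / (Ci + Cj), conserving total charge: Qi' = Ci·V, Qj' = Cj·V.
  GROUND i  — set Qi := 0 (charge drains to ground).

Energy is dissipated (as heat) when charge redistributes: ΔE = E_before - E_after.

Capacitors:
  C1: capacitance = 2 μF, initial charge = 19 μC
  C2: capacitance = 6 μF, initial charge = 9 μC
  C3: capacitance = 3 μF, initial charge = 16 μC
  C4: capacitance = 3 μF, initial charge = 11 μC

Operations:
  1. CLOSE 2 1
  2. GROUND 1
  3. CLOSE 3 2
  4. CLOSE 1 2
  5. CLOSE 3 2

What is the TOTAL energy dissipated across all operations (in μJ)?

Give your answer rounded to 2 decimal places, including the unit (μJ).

Initial: C1(2μF, Q=19μC, V=9.50V), C2(6μF, Q=9μC, V=1.50V), C3(3μF, Q=16μC, V=5.33V), C4(3μF, Q=11μC, V=3.67V)
Op 1: CLOSE 2-1: Q_total=28.00, C_total=8.00, V=3.50; Q2=21.00, Q1=7.00; dissipated=48.000
Op 2: GROUND 1: Q1=0; energy lost=12.250
Op 3: CLOSE 3-2: Q_total=37.00, C_total=9.00, V=4.11; Q3=12.33, Q2=24.67; dissipated=3.361
Op 4: CLOSE 1-2: Q_total=24.67, C_total=8.00, V=3.08; Q1=6.17, Q2=18.50; dissipated=12.676
Op 5: CLOSE 3-2: Q_total=30.83, C_total=9.00, V=3.43; Q3=10.28, Q2=20.56; dissipated=1.056
Total dissipated: 77.343 μJ

Answer: 77.34 μJ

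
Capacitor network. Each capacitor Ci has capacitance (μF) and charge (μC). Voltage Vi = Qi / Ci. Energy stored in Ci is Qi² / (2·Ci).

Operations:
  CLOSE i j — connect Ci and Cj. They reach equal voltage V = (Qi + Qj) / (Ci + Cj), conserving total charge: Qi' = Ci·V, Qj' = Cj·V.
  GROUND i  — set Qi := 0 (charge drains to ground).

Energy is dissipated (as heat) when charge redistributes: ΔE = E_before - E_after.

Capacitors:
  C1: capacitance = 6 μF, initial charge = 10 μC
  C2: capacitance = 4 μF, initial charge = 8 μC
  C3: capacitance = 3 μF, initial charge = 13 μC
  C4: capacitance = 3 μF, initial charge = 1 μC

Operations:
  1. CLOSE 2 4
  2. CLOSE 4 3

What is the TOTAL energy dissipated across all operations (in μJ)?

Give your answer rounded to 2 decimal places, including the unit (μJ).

Initial: C1(6μF, Q=10μC, V=1.67V), C2(4μF, Q=8μC, V=2.00V), C3(3μF, Q=13μC, V=4.33V), C4(3μF, Q=1μC, V=0.33V)
Op 1: CLOSE 2-4: Q_total=9.00, C_total=7.00, V=1.29; Q2=5.14, Q4=3.86; dissipated=2.381
Op 2: CLOSE 4-3: Q_total=16.86, C_total=6.00, V=2.81; Q4=8.43, Q3=8.43; dissipated=6.966
Total dissipated: 9.347 μJ

Answer: 9.35 μJ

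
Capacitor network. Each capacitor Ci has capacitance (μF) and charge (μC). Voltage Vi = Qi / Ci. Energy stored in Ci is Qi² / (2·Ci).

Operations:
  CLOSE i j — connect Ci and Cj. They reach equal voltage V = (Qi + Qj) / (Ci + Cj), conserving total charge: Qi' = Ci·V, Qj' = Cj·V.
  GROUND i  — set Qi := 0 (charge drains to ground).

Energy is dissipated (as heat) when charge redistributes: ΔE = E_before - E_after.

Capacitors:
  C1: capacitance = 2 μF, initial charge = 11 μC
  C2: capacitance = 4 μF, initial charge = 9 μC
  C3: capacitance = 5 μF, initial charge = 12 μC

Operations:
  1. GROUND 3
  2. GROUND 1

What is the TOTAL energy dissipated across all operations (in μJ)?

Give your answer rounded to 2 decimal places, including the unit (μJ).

Initial: C1(2μF, Q=11μC, V=5.50V), C2(4μF, Q=9μC, V=2.25V), C3(5μF, Q=12μC, V=2.40V)
Op 1: GROUND 3: Q3=0; energy lost=14.400
Op 2: GROUND 1: Q1=0; energy lost=30.250
Total dissipated: 44.650 μJ

Answer: 44.65 μJ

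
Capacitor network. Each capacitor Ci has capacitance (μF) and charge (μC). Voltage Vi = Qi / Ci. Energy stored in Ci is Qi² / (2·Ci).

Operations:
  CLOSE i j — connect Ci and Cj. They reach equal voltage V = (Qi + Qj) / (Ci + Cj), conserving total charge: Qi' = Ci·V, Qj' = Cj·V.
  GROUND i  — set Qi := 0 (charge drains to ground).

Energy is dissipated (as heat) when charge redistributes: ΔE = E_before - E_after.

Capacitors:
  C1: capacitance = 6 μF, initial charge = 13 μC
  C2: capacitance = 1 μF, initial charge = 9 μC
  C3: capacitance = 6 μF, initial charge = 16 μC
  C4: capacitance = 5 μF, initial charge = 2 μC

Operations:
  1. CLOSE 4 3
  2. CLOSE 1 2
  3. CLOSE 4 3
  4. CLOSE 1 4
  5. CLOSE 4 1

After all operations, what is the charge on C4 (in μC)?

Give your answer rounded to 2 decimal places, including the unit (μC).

Answer: 12.29 μC

Derivation:
Initial: C1(6μF, Q=13μC, V=2.17V), C2(1μF, Q=9μC, V=9.00V), C3(6μF, Q=16μC, V=2.67V), C4(5μF, Q=2μC, V=0.40V)
Op 1: CLOSE 4-3: Q_total=18.00, C_total=11.00, V=1.64; Q4=8.18, Q3=9.82; dissipated=7.006
Op 2: CLOSE 1-2: Q_total=22.00, C_total=7.00, V=3.14; Q1=18.86, Q2=3.14; dissipated=20.012
Op 3: CLOSE 4-3: Q_total=18.00, C_total=11.00, V=1.64; Q4=8.18, Q3=9.82; dissipated=0.000
Op 4: CLOSE 1-4: Q_total=27.04, C_total=11.00, V=2.46; Q1=14.75, Q4=12.29; dissipated=3.095
Op 5: CLOSE 4-1: Q_total=27.04, C_total=11.00, V=2.46; Q4=12.29, Q1=14.75; dissipated=0.000
Final charges: Q1=14.75, Q2=3.14, Q3=9.82, Q4=12.29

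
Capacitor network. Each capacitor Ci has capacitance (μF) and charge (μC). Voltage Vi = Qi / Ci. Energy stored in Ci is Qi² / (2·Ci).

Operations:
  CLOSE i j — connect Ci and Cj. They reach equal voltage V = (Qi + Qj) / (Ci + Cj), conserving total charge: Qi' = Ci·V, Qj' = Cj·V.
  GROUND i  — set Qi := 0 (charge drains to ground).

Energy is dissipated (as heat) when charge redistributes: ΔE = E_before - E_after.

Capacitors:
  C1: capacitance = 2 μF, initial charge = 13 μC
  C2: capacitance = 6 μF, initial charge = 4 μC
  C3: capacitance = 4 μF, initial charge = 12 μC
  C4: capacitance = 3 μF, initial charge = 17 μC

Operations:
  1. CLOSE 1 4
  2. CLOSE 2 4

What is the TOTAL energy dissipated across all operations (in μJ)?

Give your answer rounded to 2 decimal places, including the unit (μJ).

Answer: 28.86 μJ

Derivation:
Initial: C1(2μF, Q=13μC, V=6.50V), C2(6μF, Q=4μC, V=0.67V), C3(4μF, Q=12μC, V=3.00V), C4(3μF, Q=17μC, V=5.67V)
Op 1: CLOSE 1-4: Q_total=30.00, C_total=5.00, V=6.00; Q1=12.00, Q4=18.00; dissipated=0.417
Op 2: CLOSE 2-4: Q_total=22.00, C_total=9.00, V=2.44; Q2=14.67, Q4=7.33; dissipated=28.444
Total dissipated: 28.861 μJ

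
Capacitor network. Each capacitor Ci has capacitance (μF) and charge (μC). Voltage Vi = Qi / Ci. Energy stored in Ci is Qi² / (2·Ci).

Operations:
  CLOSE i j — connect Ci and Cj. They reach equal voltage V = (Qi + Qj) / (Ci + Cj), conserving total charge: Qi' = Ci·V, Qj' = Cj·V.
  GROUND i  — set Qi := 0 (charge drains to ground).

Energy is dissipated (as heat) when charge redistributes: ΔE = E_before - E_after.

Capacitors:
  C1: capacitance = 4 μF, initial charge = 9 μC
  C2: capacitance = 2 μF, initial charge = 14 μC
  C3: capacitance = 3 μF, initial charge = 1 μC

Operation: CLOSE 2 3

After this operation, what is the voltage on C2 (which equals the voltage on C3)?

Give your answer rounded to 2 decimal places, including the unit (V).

Initial: C1(4μF, Q=9μC, V=2.25V), C2(2μF, Q=14μC, V=7.00V), C3(3μF, Q=1μC, V=0.33V)
Op 1: CLOSE 2-3: Q_total=15.00, C_total=5.00, V=3.00; Q2=6.00, Q3=9.00; dissipated=26.667

Answer: 3.00 V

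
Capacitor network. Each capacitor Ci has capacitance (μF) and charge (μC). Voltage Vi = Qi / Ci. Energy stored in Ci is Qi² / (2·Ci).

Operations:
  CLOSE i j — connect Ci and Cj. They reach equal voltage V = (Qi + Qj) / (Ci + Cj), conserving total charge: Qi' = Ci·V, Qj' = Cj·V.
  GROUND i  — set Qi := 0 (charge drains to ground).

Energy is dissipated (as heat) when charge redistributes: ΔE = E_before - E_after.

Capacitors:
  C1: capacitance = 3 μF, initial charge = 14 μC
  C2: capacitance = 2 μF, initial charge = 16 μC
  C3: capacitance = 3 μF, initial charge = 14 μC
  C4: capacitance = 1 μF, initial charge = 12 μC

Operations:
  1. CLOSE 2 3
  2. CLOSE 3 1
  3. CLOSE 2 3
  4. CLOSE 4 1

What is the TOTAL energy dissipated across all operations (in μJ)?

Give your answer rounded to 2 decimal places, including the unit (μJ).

Initial: C1(3μF, Q=14μC, V=4.67V), C2(2μF, Q=16μC, V=8.00V), C3(3μF, Q=14μC, V=4.67V), C4(1μF, Q=12μC, V=12.00V)
Op 1: CLOSE 2-3: Q_total=30.00, C_total=5.00, V=6.00; Q2=12.00, Q3=18.00; dissipated=6.667
Op 2: CLOSE 3-1: Q_total=32.00, C_total=6.00, V=5.33; Q3=16.00, Q1=16.00; dissipated=1.333
Op 3: CLOSE 2-3: Q_total=28.00, C_total=5.00, V=5.60; Q2=11.20, Q3=16.80; dissipated=0.267
Op 4: CLOSE 4-1: Q_total=28.00, C_total=4.00, V=7.00; Q4=7.00, Q1=21.00; dissipated=16.667
Total dissipated: 24.933 μJ

Answer: 24.93 μJ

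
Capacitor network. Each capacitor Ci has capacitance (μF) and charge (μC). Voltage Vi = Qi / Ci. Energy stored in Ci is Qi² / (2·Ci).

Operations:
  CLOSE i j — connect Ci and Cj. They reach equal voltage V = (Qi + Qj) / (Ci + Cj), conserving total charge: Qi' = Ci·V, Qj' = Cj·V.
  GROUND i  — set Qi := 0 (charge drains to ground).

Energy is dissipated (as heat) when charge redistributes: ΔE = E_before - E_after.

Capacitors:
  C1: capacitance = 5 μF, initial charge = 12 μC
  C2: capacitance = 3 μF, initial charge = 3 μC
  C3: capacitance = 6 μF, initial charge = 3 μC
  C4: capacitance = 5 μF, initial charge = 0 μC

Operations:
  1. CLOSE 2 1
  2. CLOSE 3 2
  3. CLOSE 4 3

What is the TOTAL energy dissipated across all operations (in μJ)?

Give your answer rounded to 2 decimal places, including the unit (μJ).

Answer: 4.98 μJ

Derivation:
Initial: C1(5μF, Q=12μC, V=2.40V), C2(3μF, Q=3μC, V=1.00V), C3(6μF, Q=3μC, V=0.50V), C4(5μF, Q=0μC, V=0.00V)
Op 1: CLOSE 2-1: Q_total=15.00, C_total=8.00, V=1.88; Q2=5.62, Q1=9.38; dissipated=1.837
Op 2: CLOSE 3-2: Q_total=8.62, C_total=9.00, V=0.96; Q3=5.75, Q2=2.88; dissipated=1.891
Op 3: CLOSE 4-3: Q_total=5.75, C_total=11.00, V=0.52; Q4=2.61, Q3=3.14; dissipated=1.252
Total dissipated: 4.980 μJ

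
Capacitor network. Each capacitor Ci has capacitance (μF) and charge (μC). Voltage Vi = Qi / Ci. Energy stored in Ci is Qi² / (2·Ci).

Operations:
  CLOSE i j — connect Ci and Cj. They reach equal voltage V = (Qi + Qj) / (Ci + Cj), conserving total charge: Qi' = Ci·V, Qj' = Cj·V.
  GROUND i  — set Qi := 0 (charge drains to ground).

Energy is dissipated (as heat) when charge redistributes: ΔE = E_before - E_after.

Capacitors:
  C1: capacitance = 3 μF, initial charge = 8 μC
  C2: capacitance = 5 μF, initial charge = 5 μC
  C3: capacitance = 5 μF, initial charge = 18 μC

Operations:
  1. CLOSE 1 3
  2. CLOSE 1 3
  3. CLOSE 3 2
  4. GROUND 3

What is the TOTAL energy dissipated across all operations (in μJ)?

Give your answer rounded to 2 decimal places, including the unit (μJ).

Answer: 18.43 μJ

Derivation:
Initial: C1(3μF, Q=8μC, V=2.67V), C2(5μF, Q=5μC, V=1.00V), C3(5μF, Q=18μC, V=3.60V)
Op 1: CLOSE 1-3: Q_total=26.00, C_total=8.00, V=3.25; Q1=9.75, Q3=16.25; dissipated=0.817
Op 2: CLOSE 1-3: Q_total=26.00, C_total=8.00, V=3.25; Q1=9.75, Q3=16.25; dissipated=0.000
Op 3: CLOSE 3-2: Q_total=21.25, C_total=10.00, V=2.12; Q3=10.62, Q2=10.62; dissipated=6.328
Op 4: GROUND 3: Q3=0; energy lost=11.289
Total dissipated: 18.434 μJ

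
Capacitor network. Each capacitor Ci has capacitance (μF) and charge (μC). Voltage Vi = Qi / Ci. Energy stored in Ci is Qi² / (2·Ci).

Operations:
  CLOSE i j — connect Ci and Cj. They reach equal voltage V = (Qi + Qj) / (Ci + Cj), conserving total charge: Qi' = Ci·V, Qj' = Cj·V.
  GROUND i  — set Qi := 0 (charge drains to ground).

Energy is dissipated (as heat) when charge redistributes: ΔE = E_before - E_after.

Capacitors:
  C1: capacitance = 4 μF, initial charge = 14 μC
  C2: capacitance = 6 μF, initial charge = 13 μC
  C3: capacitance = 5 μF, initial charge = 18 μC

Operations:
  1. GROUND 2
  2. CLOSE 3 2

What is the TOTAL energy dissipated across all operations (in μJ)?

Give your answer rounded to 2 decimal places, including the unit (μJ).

Initial: C1(4μF, Q=14μC, V=3.50V), C2(6μF, Q=13μC, V=2.17V), C3(5μF, Q=18μC, V=3.60V)
Op 1: GROUND 2: Q2=0; energy lost=14.083
Op 2: CLOSE 3-2: Q_total=18.00, C_total=11.00, V=1.64; Q3=8.18, Q2=9.82; dissipated=17.673
Total dissipated: 31.756 μJ

Answer: 31.76 μJ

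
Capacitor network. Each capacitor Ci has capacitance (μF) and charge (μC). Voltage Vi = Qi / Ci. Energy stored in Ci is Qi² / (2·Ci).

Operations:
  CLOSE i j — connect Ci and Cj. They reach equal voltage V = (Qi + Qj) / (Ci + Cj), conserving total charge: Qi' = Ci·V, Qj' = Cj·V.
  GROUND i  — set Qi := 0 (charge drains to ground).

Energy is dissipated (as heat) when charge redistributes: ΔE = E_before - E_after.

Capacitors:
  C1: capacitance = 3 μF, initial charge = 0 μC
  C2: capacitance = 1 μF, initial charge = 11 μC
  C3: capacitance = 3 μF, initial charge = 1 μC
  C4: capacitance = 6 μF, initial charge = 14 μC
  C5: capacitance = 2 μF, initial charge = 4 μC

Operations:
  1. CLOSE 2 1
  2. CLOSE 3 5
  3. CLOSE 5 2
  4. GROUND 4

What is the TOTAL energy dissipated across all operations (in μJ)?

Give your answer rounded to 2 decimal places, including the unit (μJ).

Initial: C1(3μF, Q=0μC, V=0.00V), C2(1μF, Q=11μC, V=11.00V), C3(3μF, Q=1μC, V=0.33V), C4(6μF, Q=14μC, V=2.33V), C5(2μF, Q=4μC, V=2.00V)
Op 1: CLOSE 2-1: Q_total=11.00, C_total=4.00, V=2.75; Q2=2.75, Q1=8.25; dissipated=45.375
Op 2: CLOSE 3-5: Q_total=5.00, C_total=5.00, V=1.00; Q3=3.00, Q5=2.00; dissipated=1.667
Op 3: CLOSE 5-2: Q_total=4.75, C_total=3.00, V=1.58; Q5=3.17, Q2=1.58; dissipated=1.021
Op 4: GROUND 4: Q4=0; energy lost=16.333
Total dissipated: 64.396 μJ

Answer: 64.40 μJ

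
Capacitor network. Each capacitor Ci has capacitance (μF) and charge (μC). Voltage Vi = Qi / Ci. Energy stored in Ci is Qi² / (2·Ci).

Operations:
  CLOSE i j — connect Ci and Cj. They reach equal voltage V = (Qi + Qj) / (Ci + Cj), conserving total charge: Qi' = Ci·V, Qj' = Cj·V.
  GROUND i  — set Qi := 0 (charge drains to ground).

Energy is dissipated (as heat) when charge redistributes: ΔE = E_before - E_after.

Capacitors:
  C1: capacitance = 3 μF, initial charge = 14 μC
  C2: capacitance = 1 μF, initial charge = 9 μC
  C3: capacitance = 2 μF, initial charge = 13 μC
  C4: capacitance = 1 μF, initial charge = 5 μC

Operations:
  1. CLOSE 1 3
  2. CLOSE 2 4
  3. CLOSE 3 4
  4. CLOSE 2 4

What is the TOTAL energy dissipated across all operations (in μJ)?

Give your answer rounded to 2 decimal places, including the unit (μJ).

Initial: C1(3μF, Q=14μC, V=4.67V), C2(1μF, Q=9μC, V=9.00V), C3(2μF, Q=13μC, V=6.50V), C4(1μF, Q=5μC, V=5.00V)
Op 1: CLOSE 1-3: Q_total=27.00, C_total=5.00, V=5.40; Q1=16.20, Q3=10.80; dissipated=2.017
Op 2: CLOSE 2-4: Q_total=14.00, C_total=2.00, V=7.00; Q2=7.00, Q4=7.00; dissipated=4.000
Op 3: CLOSE 3-4: Q_total=17.80, C_total=3.00, V=5.93; Q3=11.87, Q4=5.93; dissipated=0.853
Op 4: CLOSE 2-4: Q_total=12.93, C_total=2.00, V=6.47; Q2=6.47, Q4=6.47; dissipated=0.284
Total dissipated: 7.154 μJ

Answer: 7.15 μJ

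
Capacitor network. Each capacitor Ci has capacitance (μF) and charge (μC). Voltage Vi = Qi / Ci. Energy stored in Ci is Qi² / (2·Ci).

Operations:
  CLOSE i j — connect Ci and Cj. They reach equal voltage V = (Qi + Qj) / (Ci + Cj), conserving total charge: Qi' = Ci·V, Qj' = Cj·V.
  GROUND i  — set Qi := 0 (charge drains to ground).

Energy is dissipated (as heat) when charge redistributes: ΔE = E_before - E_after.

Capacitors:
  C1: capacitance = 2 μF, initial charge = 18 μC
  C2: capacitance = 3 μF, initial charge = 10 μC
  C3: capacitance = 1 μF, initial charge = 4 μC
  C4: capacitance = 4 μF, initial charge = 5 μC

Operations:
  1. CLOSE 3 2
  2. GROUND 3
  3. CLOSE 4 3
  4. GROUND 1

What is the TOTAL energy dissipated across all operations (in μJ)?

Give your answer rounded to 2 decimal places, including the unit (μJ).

Initial: C1(2μF, Q=18μC, V=9.00V), C2(3μF, Q=10μC, V=3.33V), C3(1μF, Q=4μC, V=4.00V), C4(4μF, Q=5μC, V=1.25V)
Op 1: CLOSE 3-2: Q_total=14.00, C_total=4.00, V=3.50; Q3=3.50, Q2=10.50; dissipated=0.167
Op 2: GROUND 3: Q3=0; energy lost=6.125
Op 3: CLOSE 4-3: Q_total=5.00, C_total=5.00, V=1.00; Q4=4.00, Q3=1.00; dissipated=0.625
Op 4: GROUND 1: Q1=0; energy lost=81.000
Total dissipated: 87.917 μJ

Answer: 87.92 μJ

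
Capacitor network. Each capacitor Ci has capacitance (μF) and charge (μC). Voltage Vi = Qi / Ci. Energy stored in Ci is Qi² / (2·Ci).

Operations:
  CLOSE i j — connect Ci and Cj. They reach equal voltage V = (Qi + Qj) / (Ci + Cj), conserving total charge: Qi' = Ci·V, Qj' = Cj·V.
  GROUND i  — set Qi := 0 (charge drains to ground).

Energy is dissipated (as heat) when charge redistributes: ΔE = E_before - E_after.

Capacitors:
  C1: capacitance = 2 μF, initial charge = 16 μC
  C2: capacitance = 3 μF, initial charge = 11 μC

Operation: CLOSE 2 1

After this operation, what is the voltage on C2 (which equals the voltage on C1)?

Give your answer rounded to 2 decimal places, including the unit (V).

Answer: 5.40 V

Derivation:
Initial: C1(2μF, Q=16μC, V=8.00V), C2(3μF, Q=11μC, V=3.67V)
Op 1: CLOSE 2-1: Q_total=27.00, C_total=5.00, V=5.40; Q2=16.20, Q1=10.80; dissipated=11.267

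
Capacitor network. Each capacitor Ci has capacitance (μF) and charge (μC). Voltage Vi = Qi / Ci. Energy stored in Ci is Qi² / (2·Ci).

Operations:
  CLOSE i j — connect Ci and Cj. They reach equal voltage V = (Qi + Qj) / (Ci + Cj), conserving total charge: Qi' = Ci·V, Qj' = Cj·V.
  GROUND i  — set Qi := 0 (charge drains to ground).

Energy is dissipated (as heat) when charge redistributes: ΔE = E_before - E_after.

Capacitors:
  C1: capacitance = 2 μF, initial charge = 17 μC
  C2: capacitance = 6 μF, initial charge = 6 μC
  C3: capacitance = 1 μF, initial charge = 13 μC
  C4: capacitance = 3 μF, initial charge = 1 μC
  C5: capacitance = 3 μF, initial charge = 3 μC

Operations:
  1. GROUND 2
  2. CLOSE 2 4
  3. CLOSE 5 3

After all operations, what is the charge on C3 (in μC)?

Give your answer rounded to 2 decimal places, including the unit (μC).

Answer: 4.00 μC

Derivation:
Initial: C1(2μF, Q=17μC, V=8.50V), C2(6μF, Q=6μC, V=1.00V), C3(1μF, Q=13μC, V=13.00V), C4(3μF, Q=1μC, V=0.33V), C5(3μF, Q=3μC, V=1.00V)
Op 1: GROUND 2: Q2=0; energy lost=3.000
Op 2: CLOSE 2-4: Q_total=1.00, C_total=9.00, V=0.11; Q2=0.67, Q4=0.33; dissipated=0.111
Op 3: CLOSE 5-3: Q_total=16.00, C_total=4.00, V=4.00; Q5=12.00, Q3=4.00; dissipated=54.000
Final charges: Q1=17.00, Q2=0.67, Q3=4.00, Q4=0.33, Q5=12.00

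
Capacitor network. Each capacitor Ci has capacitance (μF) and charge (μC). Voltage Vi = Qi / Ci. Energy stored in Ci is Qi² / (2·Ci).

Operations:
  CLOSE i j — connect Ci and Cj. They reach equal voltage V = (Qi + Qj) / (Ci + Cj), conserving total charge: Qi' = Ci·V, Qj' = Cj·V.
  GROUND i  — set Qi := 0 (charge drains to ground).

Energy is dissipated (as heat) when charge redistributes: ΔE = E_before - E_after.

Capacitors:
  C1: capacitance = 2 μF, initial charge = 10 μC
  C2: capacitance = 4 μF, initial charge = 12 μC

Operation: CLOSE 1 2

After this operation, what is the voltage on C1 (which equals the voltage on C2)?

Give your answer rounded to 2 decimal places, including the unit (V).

Answer: 3.67 V

Derivation:
Initial: C1(2μF, Q=10μC, V=5.00V), C2(4μF, Q=12μC, V=3.00V)
Op 1: CLOSE 1-2: Q_total=22.00, C_total=6.00, V=3.67; Q1=7.33, Q2=14.67; dissipated=2.667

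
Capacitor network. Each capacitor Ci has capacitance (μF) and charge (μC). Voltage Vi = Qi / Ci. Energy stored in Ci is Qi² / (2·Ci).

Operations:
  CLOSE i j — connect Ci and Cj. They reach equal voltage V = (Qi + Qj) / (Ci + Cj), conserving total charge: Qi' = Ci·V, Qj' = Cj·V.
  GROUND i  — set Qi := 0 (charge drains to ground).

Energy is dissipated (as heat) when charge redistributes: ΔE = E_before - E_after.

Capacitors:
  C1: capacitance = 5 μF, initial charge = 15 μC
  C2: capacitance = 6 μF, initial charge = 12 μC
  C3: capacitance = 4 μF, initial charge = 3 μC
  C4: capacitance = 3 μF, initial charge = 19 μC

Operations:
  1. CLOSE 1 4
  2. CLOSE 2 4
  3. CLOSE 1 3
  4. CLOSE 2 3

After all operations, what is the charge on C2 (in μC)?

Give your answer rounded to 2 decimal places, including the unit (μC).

Initial: C1(5μF, Q=15μC, V=3.00V), C2(6μF, Q=12μC, V=2.00V), C3(4μF, Q=3μC, V=0.75V), C4(3μF, Q=19μC, V=6.33V)
Op 1: CLOSE 1-4: Q_total=34.00, C_total=8.00, V=4.25; Q1=21.25, Q4=12.75; dissipated=10.417
Op 2: CLOSE 2-4: Q_total=24.75, C_total=9.00, V=2.75; Q2=16.50, Q4=8.25; dissipated=5.062
Op 3: CLOSE 1-3: Q_total=24.25, C_total=9.00, V=2.69; Q1=13.47, Q3=10.78; dissipated=13.611
Op 4: CLOSE 2-3: Q_total=27.28, C_total=10.00, V=2.73; Q2=16.37, Q3=10.91; dissipated=0.004
Final charges: Q1=13.47, Q2=16.37, Q3=10.91, Q4=8.25

Answer: 16.37 μC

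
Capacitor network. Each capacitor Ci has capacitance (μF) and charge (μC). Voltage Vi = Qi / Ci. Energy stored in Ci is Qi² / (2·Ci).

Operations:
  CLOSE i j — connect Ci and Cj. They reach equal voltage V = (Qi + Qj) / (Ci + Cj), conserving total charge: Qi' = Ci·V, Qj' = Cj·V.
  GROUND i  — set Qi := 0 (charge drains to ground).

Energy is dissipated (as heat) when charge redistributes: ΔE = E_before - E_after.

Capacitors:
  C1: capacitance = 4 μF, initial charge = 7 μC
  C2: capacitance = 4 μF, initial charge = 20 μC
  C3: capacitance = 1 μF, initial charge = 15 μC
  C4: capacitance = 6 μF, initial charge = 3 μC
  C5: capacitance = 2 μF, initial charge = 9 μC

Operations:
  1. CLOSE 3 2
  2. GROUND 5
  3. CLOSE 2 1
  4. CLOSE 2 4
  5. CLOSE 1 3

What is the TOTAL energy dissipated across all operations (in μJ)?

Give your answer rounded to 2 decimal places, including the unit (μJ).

Initial: C1(4μF, Q=7μC, V=1.75V), C2(4μF, Q=20μC, V=5.00V), C3(1μF, Q=15μC, V=15.00V), C4(6μF, Q=3μC, V=0.50V), C5(2μF, Q=9μC, V=4.50V)
Op 1: CLOSE 3-2: Q_total=35.00, C_total=5.00, V=7.00; Q3=7.00, Q2=28.00; dissipated=40.000
Op 2: GROUND 5: Q5=0; energy lost=20.250
Op 3: CLOSE 2-1: Q_total=35.00, C_total=8.00, V=4.38; Q2=17.50, Q1=17.50; dissipated=27.562
Op 4: CLOSE 2-4: Q_total=20.50, C_total=10.00, V=2.05; Q2=8.20, Q4=12.30; dissipated=18.019
Op 5: CLOSE 1-3: Q_total=24.50, C_total=5.00, V=4.90; Q1=19.60, Q3=4.90; dissipated=2.756
Total dissipated: 108.588 μJ

Answer: 108.59 μJ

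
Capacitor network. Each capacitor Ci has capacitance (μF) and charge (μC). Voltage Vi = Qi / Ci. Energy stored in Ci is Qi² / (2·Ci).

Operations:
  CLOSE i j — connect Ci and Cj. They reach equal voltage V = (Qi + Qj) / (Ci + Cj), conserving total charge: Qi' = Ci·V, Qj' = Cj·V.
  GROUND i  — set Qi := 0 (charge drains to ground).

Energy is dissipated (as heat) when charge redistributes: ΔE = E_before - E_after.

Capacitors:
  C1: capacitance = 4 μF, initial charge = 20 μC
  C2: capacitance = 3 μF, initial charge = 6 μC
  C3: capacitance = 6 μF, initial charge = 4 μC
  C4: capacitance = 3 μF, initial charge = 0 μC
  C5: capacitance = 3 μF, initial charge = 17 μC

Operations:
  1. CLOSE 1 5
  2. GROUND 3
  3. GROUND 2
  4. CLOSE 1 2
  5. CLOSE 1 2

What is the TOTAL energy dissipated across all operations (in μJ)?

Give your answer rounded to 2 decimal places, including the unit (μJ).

Answer: 31.66 μJ

Derivation:
Initial: C1(4μF, Q=20μC, V=5.00V), C2(3μF, Q=6μC, V=2.00V), C3(6μF, Q=4μC, V=0.67V), C4(3μF, Q=0μC, V=0.00V), C5(3μF, Q=17μC, V=5.67V)
Op 1: CLOSE 1-5: Q_total=37.00, C_total=7.00, V=5.29; Q1=21.14, Q5=15.86; dissipated=0.381
Op 2: GROUND 3: Q3=0; energy lost=1.333
Op 3: GROUND 2: Q2=0; energy lost=6.000
Op 4: CLOSE 1-2: Q_total=21.14, C_total=7.00, V=3.02; Q1=12.08, Q2=9.06; dissipated=23.948
Op 5: CLOSE 1-2: Q_total=21.14, C_total=7.00, V=3.02; Q1=12.08, Q2=9.06; dissipated=0.000
Total dissipated: 31.662 μJ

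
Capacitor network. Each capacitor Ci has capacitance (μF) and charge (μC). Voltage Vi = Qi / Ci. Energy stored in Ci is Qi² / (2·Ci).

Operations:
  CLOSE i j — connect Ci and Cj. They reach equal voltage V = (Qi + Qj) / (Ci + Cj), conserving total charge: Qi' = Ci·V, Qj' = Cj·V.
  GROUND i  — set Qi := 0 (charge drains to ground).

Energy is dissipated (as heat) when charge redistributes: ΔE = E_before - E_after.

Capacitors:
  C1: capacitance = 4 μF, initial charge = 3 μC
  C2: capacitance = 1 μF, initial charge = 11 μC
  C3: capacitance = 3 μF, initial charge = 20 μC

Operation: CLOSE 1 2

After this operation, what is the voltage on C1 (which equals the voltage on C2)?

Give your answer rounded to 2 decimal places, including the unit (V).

Answer: 2.80 V

Derivation:
Initial: C1(4μF, Q=3μC, V=0.75V), C2(1μF, Q=11μC, V=11.00V), C3(3μF, Q=20μC, V=6.67V)
Op 1: CLOSE 1-2: Q_total=14.00, C_total=5.00, V=2.80; Q1=11.20, Q2=2.80; dissipated=42.025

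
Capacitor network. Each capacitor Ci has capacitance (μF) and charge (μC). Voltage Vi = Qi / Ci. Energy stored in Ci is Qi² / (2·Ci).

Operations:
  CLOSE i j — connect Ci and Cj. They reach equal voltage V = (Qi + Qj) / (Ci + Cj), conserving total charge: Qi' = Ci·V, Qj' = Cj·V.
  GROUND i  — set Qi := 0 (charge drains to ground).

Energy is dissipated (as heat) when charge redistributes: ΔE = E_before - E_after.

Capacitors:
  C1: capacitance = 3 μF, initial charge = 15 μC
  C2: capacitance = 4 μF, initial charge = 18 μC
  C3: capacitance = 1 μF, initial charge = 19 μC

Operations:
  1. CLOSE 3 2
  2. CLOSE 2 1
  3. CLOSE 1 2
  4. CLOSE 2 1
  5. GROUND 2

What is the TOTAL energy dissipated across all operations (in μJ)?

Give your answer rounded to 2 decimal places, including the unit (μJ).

Answer: 170.23 μJ

Derivation:
Initial: C1(3μF, Q=15μC, V=5.00V), C2(4μF, Q=18μC, V=4.50V), C3(1μF, Q=19μC, V=19.00V)
Op 1: CLOSE 3-2: Q_total=37.00, C_total=5.00, V=7.40; Q3=7.40, Q2=29.60; dissipated=84.100
Op 2: CLOSE 2-1: Q_total=44.60, C_total=7.00, V=6.37; Q2=25.49, Q1=19.11; dissipated=4.937
Op 3: CLOSE 1-2: Q_total=44.60, C_total=7.00, V=6.37; Q1=19.11, Q2=25.49; dissipated=0.000
Op 4: CLOSE 2-1: Q_total=44.60, C_total=7.00, V=6.37; Q2=25.49, Q1=19.11; dissipated=0.000
Op 5: GROUND 2: Q2=0; energy lost=81.190
Total dissipated: 170.227 μJ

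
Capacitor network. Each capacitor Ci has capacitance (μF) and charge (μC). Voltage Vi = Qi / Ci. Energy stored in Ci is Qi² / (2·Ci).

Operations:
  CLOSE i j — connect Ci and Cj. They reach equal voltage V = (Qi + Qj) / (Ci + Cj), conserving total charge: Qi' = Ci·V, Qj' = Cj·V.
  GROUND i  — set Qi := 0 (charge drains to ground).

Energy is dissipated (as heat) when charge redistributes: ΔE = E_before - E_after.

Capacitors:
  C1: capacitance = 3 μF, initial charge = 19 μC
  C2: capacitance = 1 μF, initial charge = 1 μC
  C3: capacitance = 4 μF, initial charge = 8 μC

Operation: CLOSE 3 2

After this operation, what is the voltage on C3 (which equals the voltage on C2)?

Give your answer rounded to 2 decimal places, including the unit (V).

Initial: C1(3μF, Q=19μC, V=6.33V), C2(1μF, Q=1μC, V=1.00V), C3(4μF, Q=8μC, V=2.00V)
Op 1: CLOSE 3-2: Q_total=9.00, C_total=5.00, V=1.80; Q3=7.20, Q2=1.80; dissipated=0.400

Answer: 1.80 V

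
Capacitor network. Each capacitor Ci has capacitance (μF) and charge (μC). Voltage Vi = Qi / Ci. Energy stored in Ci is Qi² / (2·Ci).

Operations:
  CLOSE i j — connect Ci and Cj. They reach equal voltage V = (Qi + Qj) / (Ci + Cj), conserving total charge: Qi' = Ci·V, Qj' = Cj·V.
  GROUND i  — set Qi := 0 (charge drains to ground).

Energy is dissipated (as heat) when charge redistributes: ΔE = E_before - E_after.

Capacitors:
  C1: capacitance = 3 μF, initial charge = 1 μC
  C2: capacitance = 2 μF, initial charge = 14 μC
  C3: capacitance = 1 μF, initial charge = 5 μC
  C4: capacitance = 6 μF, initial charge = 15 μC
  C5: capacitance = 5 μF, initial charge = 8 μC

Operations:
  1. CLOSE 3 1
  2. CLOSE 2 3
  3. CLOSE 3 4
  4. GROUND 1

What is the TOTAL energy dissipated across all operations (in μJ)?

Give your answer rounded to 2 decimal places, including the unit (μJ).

Answer: 24.67 μJ

Derivation:
Initial: C1(3μF, Q=1μC, V=0.33V), C2(2μF, Q=14μC, V=7.00V), C3(1μF, Q=5μC, V=5.00V), C4(6μF, Q=15μC, V=2.50V), C5(5μF, Q=8μC, V=1.60V)
Op 1: CLOSE 3-1: Q_total=6.00, C_total=4.00, V=1.50; Q3=1.50, Q1=4.50; dissipated=8.167
Op 2: CLOSE 2-3: Q_total=15.50, C_total=3.00, V=5.17; Q2=10.33, Q3=5.17; dissipated=10.083
Op 3: CLOSE 3-4: Q_total=20.17, C_total=7.00, V=2.88; Q3=2.88, Q4=17.29; dissipated=3.048
Op 4: GROUND 1: Q1=0; energy lost=3.375
Total dissipated: 24.673 μJ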